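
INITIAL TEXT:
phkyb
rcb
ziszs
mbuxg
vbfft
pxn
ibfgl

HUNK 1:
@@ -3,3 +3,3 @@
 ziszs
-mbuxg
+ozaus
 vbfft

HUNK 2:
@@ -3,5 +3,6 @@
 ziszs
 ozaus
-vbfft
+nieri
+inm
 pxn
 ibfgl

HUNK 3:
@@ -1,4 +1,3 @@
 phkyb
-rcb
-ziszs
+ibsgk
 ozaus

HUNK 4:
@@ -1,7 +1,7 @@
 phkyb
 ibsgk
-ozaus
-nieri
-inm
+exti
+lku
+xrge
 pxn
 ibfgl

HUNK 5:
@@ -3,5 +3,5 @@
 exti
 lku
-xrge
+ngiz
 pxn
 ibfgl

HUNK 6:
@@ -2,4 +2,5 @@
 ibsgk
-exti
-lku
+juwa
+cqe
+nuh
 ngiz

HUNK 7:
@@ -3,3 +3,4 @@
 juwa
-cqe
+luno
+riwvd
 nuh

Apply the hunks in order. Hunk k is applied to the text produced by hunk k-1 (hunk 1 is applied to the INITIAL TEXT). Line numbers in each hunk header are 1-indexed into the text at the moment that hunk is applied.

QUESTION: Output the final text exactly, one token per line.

Answer: phkyb
ibsgk
juwa
luno
riwvd
nuh
ngiz
pxn
ibfgl

Derivation:
Hunk 1: at line 3 remove [mbuxg] add [ozaus] -> 7 lines: phkyb rcb ziszs ozaus vbfft pxn ibfgl
Hunk 2: at line 3 remove [vbfft] add [nieri,inm] -> 8 lines: phkyb rcb ziszs ozaus nieri inm pxn ibfgl
Hunk 3: at line 1 remove [rcb,ziszs] add [ibsgk] -> 7 lines: phkyb ibsgk ozaus nieri inm pxn ibfgl
Hunk 4: at line 1 remove [ozaus,nieri,inm] add [exti,lku,xrge] -> 7 lines: phkyb ibsgk exti lku xrge pxn ibfgl
Hunk 5: at line 3 remove [xrge] add [ngiz] -> 7 lines: phkyb ibsgk exti lku ngiz pxn ibfgl
Hunk 6: at line 2 remove [exti,lku] add [juwa,cqe,nuh] -> 8 lines: phkyb ibsgk juwa cqe nuh ngiz pxn ibfgl
Hunk 7: at line 3 remove [cqe] add [luno,riwvd] -> 9 lines: phkyb ibsgk juwa luno riwvd nuh ngiz pxn ibfgl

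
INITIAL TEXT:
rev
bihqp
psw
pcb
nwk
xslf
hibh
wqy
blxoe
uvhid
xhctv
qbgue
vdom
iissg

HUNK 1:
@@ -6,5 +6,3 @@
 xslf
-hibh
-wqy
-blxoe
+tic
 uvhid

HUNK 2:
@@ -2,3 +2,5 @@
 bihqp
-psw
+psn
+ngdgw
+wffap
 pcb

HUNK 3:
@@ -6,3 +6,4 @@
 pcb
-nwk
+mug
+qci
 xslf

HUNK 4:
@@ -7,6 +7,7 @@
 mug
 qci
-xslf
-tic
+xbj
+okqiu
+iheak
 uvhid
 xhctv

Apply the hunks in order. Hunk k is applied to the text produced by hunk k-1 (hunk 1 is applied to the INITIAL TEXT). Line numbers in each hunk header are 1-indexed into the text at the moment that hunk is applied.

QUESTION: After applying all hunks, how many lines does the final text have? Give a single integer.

Answer: 16

Derivation:
Hunk 1: at line 6 remove [hibh,wqy,blxoe] add [tic] -> 12 lines: rev bihqp psw pcb nwk xslf tic uvhid xhctv qbgue vdom iissg
Hunk 2: at line 2 remove [psw] add [psn,ngdgw,wffap] -> 14 lines: rev bihqp psn ngdgw wffap pcb nwk xslf tic uvhid xhctv qbgue vdom iissg
Hunk 3: at line 6 remove [nwk] add [mug,qci] -> 15 lines: rev bihqp psn ngdgw wffap pcb mug qci xslf tic uvhid xhctv qbgue vdom iissg
Hunk 4: at line 7 remove [xslf,tic] add [xbj,okqiu,iheak] -> 16 lines: rev bihqp psn ngdgw wffap pcb mug qci xbj okqiu iheak uvhid xhctv qbgue vdom iissg
Final line count: 16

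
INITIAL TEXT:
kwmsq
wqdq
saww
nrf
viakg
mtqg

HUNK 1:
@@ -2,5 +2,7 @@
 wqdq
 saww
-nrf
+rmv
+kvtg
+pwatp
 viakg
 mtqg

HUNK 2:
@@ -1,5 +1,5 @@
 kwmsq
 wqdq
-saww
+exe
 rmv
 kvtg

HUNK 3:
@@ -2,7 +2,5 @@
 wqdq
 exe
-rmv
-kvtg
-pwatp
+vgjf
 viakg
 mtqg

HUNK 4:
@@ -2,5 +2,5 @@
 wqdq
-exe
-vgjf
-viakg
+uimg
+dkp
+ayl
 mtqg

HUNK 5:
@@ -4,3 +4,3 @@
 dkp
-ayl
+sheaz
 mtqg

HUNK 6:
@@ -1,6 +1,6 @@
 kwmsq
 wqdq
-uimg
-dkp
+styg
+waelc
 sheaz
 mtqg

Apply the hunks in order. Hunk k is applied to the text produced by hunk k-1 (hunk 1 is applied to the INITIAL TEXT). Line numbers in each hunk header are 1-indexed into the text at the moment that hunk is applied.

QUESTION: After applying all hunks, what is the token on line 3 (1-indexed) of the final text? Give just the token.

Hunk 1: at line 2 remove [nrf] add [rmv,kvtg,pwatp] -> 8 lines: kwmsq wqdq saww rmv kvtg pwatp viakg mtqg
Hunk 2: at line 1 remove [saww] add [exe] -> 8 lines: kwmsq wqdq exe rmv kvtg pwatp viakg mtqg
Hunk 3: at line 2 remove [rmv,kvtg,pwatp] add [vgjf] -> 6 lines: kwmsq wqdq exe vgjf viakg mtqg
Hunk 4: at line 2 remove [exe,vgjf,viakg] add [uimg,dkp,ayl] -> 6 lines: kwmsq wqdq uimg dkp ayl mtqg
Hunk 5: at line 4 remove [ayl] add [sheaz] -> 6 lines: kwmsq wqdq uimg dkp sheaz mtqg
Hunk 6: at line 1 remove [uimg,dkp] add [styg,waelc] -> 6 lines: kwmsq wqdq styg waelc sheaz mtqg
Final line 3: styg

Answer: styg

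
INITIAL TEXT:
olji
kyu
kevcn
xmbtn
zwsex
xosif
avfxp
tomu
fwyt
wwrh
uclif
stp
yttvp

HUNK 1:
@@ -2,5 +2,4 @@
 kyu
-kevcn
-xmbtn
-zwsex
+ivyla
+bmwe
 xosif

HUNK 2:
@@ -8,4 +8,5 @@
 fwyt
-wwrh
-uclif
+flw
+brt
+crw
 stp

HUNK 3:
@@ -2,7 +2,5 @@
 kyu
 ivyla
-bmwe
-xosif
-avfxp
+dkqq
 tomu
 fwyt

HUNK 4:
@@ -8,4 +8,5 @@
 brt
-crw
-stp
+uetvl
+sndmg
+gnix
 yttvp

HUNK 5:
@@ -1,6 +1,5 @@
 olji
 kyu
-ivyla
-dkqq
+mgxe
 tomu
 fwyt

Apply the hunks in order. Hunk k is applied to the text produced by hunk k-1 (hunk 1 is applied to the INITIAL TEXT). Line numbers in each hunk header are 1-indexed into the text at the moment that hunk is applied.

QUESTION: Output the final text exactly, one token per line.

Answer: olji
kyu
mgxe
tomu
fwyt
flw
brt
uetvl
sndmg
gnix
yttvp

Derivation:
Hunk 1: at line 2 remove [kevcn,xmbtn,zwsex] add [ivyla,bmwe] -> 12 lines: olji kyu ivyla bmwe xosif avfxp tomu fwyt wwrh uclif stp yttvp
Hunk 2: at line 8 remove [wwrh,uclif] add [flw,brt,crw] -> 13 lines: olji kyu ivyla bmwe xosif avfxp tomu fwyt flw brt crw stp yttvp
Hunk 3: at line 2 remove [bmwe,xosif,avfxp] add [dkqq] -> 11 lines: olji kyu ivyla dkqq tomu fwyt flw brt crw stp yttvp
Hunk 4: at line 8 remove [crw,stp] add [uetvl,sndmg,gnix] -> 12 lines: olji kyu ivyla dkqq tomu fwyt flw brt uetvl sndmg gnix yttvp
Hunk 5: at line 1 remove [ivyla,dkqq] add [mgxe] -> 11 lines: olji kyu mgxe tomu fwyt flw brt uetvl sndmg gnix yttvp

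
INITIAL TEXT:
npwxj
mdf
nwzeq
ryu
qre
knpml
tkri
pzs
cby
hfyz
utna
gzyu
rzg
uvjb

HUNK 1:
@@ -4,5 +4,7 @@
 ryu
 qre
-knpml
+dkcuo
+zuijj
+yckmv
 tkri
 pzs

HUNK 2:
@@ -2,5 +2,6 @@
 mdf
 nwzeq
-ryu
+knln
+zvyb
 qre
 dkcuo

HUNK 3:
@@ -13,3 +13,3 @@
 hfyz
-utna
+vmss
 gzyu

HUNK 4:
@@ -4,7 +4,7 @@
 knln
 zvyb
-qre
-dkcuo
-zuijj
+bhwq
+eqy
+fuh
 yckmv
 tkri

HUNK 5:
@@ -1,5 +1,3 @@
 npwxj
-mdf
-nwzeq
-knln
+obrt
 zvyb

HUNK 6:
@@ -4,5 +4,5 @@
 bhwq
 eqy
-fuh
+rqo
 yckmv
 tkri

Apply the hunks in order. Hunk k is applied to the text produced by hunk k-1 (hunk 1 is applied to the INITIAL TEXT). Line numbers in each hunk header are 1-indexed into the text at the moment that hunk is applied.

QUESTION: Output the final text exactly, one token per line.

Answer: npwxj
obrt
zvyb
bhwq
eqy
rqo
yckmv
tkri
pzs
cby
hfyz
vmss
gzyu
rzg
uvjb

Derivation:
Hunk 1: at line 4 remove [knpml] add [dkcuo,zuijj,yckmv] -> 16 lines: npwxj mdf nwzeq ryu qre dkcuo zuijj yckmv tkri pzs cby hfyz utna gzyu rzg uvjb
Hunk 2: at line 2 remove [ryu] add [knln,zvyb] -> 17 lines: npwxj mdf nwzeq knln zvyb qre dkcuo zuijj yckmv tkri pzs cby hfyz utna gzyu rzg uvjb
Hunk 3: at line 13 remove [utna] add [vmss] -> 17 lines: npwxj mdf nwzeq knln zvyb qre dkcuo zuijj yckmv tkri pzs cby hfyz vmss gzyu rzg uvjb
Hunk 4: at line 4 remove [qre,dkcuo,zuijj] add [bhwq,eqy,fuh] -> 17 lines: npwxj mdf nwzeq knln zvyb bhwq eqy fuh yckmv tkri pzs cby hfyz vmss gzyu rzg uvjb
Hunk 5: at line 1 remove [mdf,nwzeq,knln] add [obrt] -> 15 lines: npwxj obrt zvyb bhwq eqy fuh yckmv tkri pzs cby hfyz vmss gzyu rzg uvjb
Hunk 6: at line 4 remove [fuh] add [rqo] -> 15 lines: npwxj obrt zvyb bhwq eqy rqo yckmv tkri pzs cby hfyz vmss gzyu rzg uvjb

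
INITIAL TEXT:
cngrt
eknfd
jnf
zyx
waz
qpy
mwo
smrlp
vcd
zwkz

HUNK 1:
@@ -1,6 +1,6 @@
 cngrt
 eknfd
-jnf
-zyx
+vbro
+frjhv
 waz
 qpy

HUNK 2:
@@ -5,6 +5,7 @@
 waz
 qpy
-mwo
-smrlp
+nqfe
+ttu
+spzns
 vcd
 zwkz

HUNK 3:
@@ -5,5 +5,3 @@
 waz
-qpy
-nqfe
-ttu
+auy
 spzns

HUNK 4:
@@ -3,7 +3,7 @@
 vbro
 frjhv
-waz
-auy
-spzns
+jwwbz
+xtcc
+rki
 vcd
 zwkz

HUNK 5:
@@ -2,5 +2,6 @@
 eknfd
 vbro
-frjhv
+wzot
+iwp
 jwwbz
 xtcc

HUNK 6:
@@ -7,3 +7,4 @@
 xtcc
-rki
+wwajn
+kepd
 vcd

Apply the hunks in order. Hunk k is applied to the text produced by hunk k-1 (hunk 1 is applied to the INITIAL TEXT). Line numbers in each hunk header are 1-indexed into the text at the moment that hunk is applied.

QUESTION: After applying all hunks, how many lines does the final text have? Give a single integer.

Hunk 1: at line 1 remove [jnf,zyx] add [vbro,frjhv] -> 10 lines: cngrt eknfd vbro frjhv waz qpy mwo smrlp vcd zwkz
Hunk 2: at line 5 remove [mwo,smrlp] add [nqfe,ttu,spzns] -> 11 lines: cngrt eknfd vbro frjhv waz qpy nqfe ttu spzns vcd zwkz
Hunk 3: at line 5 remove [qpy,nqfe,ttu] add [auy] -> 9 lines: cngrt eknfd vbro frjhv waz auy spzns vcd zwkz
Hunk 4: at line 3 remove [waz,auy,spzns] add [jwwbz,xtcc,rki] -> 9 lines: cngrt eknfd vbro frjhv jwwbz xtcc rki vcd zwkz
Hunk 5: at line 2 remove [frjhv] add [wzot,iwp] -> 10 lines: cngrt eknfd vbro wzot iwp jwwbz xtcc rki vcd zwkz
Hunk 6: at line 7 remove [rki] add [wwajn,kepd] -> 11 lines: cngrt eknfd vbro wzot iwp jwwbz xtcc wwajn kepd vcd zwkz
Final line count: 11

Answer: 11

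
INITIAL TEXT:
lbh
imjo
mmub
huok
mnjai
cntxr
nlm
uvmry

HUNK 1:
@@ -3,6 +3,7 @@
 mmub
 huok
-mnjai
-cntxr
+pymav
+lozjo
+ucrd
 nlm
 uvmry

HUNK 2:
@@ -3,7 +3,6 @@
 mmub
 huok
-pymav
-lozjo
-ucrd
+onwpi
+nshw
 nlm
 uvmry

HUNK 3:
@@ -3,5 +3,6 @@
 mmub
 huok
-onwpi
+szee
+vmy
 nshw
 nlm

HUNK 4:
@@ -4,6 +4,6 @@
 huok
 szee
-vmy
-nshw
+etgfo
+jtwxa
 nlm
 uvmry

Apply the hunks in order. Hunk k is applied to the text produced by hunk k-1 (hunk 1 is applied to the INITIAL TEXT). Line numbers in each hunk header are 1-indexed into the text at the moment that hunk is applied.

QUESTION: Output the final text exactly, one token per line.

Answer: lbh
imjo
mmub
huok
szee
etgfo
jtwxa
nlm
uvmry

Derivation:
Hunk 1: at line 3 remove [mnjai,cntxr] add [pymav,lozjo,ucrd] -> 9 lines: lbh imjo mmub huok pymav lozjo ucrd nlm uvmry
Hunk 2: at line 3 remove [pymav,lozjo,ucrd] add [onwpi,nshw] -> 8 lines: lbh imjo mmub huok onwpi nshw nlm uvmry
Hunk 3: at line 3 remove [onwpi] add [szee,vmy] -> 9 lines: lbh imjo mmub huok szee vmy nshw nlm uvmry
Hunk 4: at line 4 remove [vmy,nshw] add [etgfo,jtwxa] -> 9 lines: lbh imjo mmub huok szee etgfo jtwxa nlm uvmry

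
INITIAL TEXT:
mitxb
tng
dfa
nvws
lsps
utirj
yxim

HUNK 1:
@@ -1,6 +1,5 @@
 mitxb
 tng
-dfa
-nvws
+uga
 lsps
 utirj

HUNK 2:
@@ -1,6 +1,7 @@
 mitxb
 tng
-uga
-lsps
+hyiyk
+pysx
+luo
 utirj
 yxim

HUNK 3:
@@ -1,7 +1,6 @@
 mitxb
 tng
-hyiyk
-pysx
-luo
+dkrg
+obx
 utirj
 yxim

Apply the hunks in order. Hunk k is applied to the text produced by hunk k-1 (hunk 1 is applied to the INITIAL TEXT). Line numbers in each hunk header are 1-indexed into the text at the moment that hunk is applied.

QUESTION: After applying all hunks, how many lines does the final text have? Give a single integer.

Hunk 1: at line 1 remove [dfa,nvws] add [uga] -> 6 lines: mitxb tng uga lsps utirj yxim
Hunk 2: at line 1 remove [uga,lsps] add [hyiyk,pysx,luo] -> 7 lines: mitxb tng hyiyk pysx luo utirj yxim
Hunk 3: at line 1 remove [hyiyk,pysx,luo] add [dkrg,obx] -> 6 lines: mitxb tng dkrg obx utirj yxim
Final line count: 6

Answer: 6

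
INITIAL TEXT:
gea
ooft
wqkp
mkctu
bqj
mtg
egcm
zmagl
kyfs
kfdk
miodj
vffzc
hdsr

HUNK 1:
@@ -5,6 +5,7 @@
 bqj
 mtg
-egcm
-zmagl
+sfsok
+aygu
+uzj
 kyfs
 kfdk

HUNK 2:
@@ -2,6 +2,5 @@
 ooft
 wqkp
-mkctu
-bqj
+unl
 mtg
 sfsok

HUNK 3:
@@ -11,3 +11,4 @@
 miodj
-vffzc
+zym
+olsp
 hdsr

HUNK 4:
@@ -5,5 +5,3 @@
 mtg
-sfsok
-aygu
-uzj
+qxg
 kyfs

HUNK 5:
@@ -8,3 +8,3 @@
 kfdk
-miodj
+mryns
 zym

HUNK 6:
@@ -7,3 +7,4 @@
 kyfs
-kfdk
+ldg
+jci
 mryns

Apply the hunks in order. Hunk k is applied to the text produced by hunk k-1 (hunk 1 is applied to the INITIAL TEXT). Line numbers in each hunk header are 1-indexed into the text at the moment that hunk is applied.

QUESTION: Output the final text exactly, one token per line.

Hunk 1: at line 5 remove [egcm,zmagl] add [sfsok,aygu,uzj] -> 14 lines: gea ooft wqkp mkctu bqj mtg sfsok aygu uzj kyfs kfdk miodj vffzc hdsr
Hunk 2: at line 2 remove [mkctu,bqj] add [unl] -> 13 lines: gea ooft wqkp unl mtg sfsok aygu uzj kyfs kfdk miodj vffzc hdsr
Hunk 3: at line 11 remove [vffzc] add [zym,olsp] -> 14 lines: gea ooft wqkp unl mtg sfsok aygu uzj kyfs kfdk miodj zym olsp hdsr
Hunk 4: at line 5 remove [sfsok,aygu,uzj] add [qxg] -> 12 lines: gea ooft wqkp unl mtg qxg kyfs kfdk miodj zym olsp hdsr
Hunk 5: at line 8 remove [miodj] add [mryns] -> 12 lines: gea ooft wqkp unl mtg qxg kyfs kfdk mryns zym olsp hdsr
Hunk 6: at line 7 remove [kfdk] add [ldg,jci] -> 13 lines: gea ooft wqkp unl mtg qxg kyfs ldg jci mryns zym olsp hdsr

Answer: gea
ooft
wqkp
unl
mtg
qxg
kyfs
ldg
jci
mryns
zym
olsp
hdsr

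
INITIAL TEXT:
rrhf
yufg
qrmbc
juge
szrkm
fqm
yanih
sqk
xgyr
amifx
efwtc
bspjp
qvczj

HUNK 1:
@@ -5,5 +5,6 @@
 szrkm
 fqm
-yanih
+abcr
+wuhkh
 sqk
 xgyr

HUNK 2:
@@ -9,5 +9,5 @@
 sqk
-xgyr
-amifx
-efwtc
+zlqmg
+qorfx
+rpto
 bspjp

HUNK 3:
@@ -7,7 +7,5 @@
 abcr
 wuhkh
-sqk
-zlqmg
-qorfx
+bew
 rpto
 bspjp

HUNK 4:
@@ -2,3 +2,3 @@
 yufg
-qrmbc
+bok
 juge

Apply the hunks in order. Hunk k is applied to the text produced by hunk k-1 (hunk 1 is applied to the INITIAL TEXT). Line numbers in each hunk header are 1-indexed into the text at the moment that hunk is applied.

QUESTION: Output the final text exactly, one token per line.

Answer: rrhf
yufg
bok
juge
szrkm
fqm
abcr
wuhkh
bew
rpto
bspjp
qvczj

Derivation:
Hunk 1: at line 5 remove [yanih] add [abcr,wuhkh] -> 14 lines: rrhf yufg qrmbc juge szrkm fqm abcr wuhkh sqk xgyr amifx efwtc bspjp qvczj
Hunk 2: at line 9 remove [xgyr,amifx,efwtc] add [zlqmg,qorfx,rpto] -> 14 lines: rrhf yufg qrmbc juge szrkm fqm abcr wuhkh sqk zlqmg qorfx rpto bspjp qvczj
Hunk 3: at line 7 remove [sqk,zlqmg,qorfx] add [bew] -> 12 lines: rrhf yufg qrmbc juge szrkm fqm abcr wuhkh bew rpto bspjp qvczj
Hunk 4: at line 2 remove [qrmbc] add [bok] -> 12 lines: rrhf yufg bok juge szrkm fqm abcr wuhkh bew rpto bspjp qvczj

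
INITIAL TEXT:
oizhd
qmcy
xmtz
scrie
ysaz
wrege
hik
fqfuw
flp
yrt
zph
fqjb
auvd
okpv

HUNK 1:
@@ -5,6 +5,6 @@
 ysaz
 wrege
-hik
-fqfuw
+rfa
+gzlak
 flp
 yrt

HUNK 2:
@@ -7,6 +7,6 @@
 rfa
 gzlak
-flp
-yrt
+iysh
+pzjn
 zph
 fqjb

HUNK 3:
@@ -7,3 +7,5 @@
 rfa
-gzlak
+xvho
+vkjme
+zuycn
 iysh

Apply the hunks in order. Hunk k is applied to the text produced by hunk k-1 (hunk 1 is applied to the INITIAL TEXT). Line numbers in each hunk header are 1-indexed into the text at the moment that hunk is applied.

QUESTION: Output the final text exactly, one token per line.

Hunk 1: at line 5 remove [hik,fqfuw] add [rfa,gzlak] -> 14 lines: oizhd qmcy xmtz scrie ysaz wrege rfa gzlak flp yrt zph fqjb auvd okpv
Hunk 2: at line 7 remove [flp,yrt] add [iysh,pzjn] -> 14 lines: oizhd qmcy xmtz scrie ysaz wrege rfa gzlak iysh pzjn zph fqjb auvd okpv
Hunk 3: at line 7 remove [gzlak] add [xvho,vkjme,zuycn] -> 16 lines: oizhd qmcy xmtz scrie ysaz wrege rfa xvho vkjme zuycn iysh pzjn zph fqjb auvd okpv

Answer: oizhd
qmcy
xmtz
scrie
ysaz
wrege
rfa
xvho
vkjme
zuycn
iysh
pzjn
zph
fqjb
auvd
okpv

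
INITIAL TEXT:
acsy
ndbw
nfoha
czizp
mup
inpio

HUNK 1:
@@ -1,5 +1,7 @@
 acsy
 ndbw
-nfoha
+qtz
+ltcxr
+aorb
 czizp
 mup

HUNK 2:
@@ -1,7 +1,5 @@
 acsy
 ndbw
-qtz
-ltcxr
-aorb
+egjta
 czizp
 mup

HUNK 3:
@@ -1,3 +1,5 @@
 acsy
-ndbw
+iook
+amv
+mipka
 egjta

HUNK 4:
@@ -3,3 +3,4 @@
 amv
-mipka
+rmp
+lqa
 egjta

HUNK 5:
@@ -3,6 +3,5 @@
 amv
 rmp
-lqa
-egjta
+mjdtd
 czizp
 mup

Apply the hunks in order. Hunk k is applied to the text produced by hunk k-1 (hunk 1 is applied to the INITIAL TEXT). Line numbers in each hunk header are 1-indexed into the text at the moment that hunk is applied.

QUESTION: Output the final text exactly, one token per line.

Answer: acsy
iook
amv
rmp
mjdtd
czizp
mup
inpio

Derivation:
Hunk 1: at line 1 remove [nfoha] add [qtz,ltcxr,aorb] -> 8 lines: acsy ndbw qtz ltcxr aorb czizp mup inpio
Hunk 2: at line 1 remove [qtz,ltcxr,aorb] add [egjta] -> 6 lines: acsy ndbw egjta czizp mup inpio
Hunk 3: at line 1 remove [ndbw] add [iook,amv,mipka] -> 8 lines: acsy iook amv mipka egjta czizp mup inpio
Hunk 4: at line 3 remove [mipka] add [rmp,lqa] -> 9 lines: acsy iook amv rmp lqa egjta czizp mup inpio
Hunk 5: at line 3 remove [lqa,egjta] add [mjdtd] -> 8 lines: acsy iook amv rmp mjdtd czizp mup inpio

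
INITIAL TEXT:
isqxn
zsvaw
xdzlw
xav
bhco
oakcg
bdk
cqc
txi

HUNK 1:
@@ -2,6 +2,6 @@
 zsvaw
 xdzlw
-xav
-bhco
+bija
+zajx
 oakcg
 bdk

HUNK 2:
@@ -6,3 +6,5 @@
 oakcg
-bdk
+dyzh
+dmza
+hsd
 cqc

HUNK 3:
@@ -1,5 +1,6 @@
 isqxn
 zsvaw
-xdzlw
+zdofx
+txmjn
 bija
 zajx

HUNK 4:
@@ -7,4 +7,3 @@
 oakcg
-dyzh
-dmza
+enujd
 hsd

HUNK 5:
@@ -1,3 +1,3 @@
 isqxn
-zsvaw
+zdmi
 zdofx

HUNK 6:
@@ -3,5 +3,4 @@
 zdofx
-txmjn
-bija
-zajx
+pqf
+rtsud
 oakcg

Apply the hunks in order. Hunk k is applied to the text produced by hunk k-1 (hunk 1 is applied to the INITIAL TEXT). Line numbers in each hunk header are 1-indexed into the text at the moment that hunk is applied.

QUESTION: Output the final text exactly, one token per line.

Answer: isqxn
zdmi
zdofx
pqf
rtsud
oakcg
enujd
hsd
cqc
txi

Derivation:
Hunk 1: at line 2 remove [xav,bhco] add [bija,zajx] -> 9 lines: isqxn zsvaw xdzlw bija zajx oakcg bdk cqc txi
Hunk 2: at line 6 remove [bdk] add [dyzh,dmza,hsd] -> 11 lines: isqxn zsvaw xdzlw bija zajx oakcg dyzh dmza hsd cqc txi
Hunk 3: at line 1 remove [xdzlw] add [zdofx,txmjn] -> 12 lines: isqxn zsvaw zdofx txmjn bija zajx oakcg dyzh dmza hsd cqc txi
Hunk 4: at line 7 remove [dyzh,dmza] add [enujd] -> 11 lines: isqxn zsvaw zdofx txmjn bija zajx oakcg enujd hsd cqc txi
Hunk 5: at line 1 remove [zsvaw] add [zdmi] -> 11 lines: isqxn zdmi zdofx txmjn bija zajx oakcg enujd hsd cqc txi
Hunk 6: at line 3 remove [txmjn,bija,zajx] add [pqf,rtsud] -> 10 lines: isqxn zdmi zdofx pqf rtsud oakcg enujd hsd cqc txi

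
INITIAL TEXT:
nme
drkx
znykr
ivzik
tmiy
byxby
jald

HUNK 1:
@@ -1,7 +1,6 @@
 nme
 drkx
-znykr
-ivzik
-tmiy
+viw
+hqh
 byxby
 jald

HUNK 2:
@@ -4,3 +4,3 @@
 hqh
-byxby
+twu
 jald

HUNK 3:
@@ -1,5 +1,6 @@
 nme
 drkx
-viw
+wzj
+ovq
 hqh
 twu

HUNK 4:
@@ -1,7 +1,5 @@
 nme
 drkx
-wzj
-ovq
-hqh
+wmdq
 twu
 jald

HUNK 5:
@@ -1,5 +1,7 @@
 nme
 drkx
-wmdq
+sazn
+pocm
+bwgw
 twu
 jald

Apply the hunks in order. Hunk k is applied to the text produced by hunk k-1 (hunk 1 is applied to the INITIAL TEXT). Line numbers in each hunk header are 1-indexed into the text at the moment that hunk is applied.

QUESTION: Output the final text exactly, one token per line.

Answer: nme
drkx
sazn
pocm
bwgw
twu
jald

Derivation:
Hunk 1: at line 1 remove [znykr,ivzik,tmiy] add [viw,hqh] -> 6 lines: nme drkx viw hqh byxby jald
Hunk 2: at line 4 remove [byxby] add [twu] -> 6 lines: nme drkx viw hqh twu jald
Hunk 3: at line 1 remove [viw] add [wzj,ovq] -> 7 lines: nme drkx wzj ovq hqh twu jald
Hunk 4: at line 1 remove [wzj,ovq,hqh] add [wmdq] -> 5 lines: nme drkx wmdq twu jald
Hunk 5: at line 1 remove [wmdq] add [sazn,pocm,bwgw] -> 7 lines: nme drkx sazn pocm bwgw twu jald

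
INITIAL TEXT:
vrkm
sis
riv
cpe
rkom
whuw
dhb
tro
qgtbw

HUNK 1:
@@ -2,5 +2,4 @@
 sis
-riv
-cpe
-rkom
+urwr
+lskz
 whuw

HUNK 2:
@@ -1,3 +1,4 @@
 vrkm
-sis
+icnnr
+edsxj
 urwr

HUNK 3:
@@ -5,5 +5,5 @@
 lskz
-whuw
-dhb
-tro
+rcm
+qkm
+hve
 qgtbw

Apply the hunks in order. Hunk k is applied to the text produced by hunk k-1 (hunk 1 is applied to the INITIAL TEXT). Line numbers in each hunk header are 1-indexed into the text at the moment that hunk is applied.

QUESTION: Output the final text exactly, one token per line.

Answer: vrkm
icnnr
edsxj
urwr
lskz
rcm
qkm
hve
qgtbw

Derivation:
Hunk 1: at line 2 remove [riv,cpe,rkom] add [urwr,lskz] -> 8 lines: vrkm sis urwr lskz whuw dhb tro qgtbw
Hunk 2: at line 1 remove [sis] add [icnnr,edsxj] -> 9 lines: vrkm icnnr edsxj urwr lskz whuw dhb tro qgtbw
Hunk 3: at line 5 remove [whuw,dhb,tro] add [rcm,qkm,hve] -> 9 lines: vrkm icnnr edsxj urwr lskz rcm qkm hve qgtbw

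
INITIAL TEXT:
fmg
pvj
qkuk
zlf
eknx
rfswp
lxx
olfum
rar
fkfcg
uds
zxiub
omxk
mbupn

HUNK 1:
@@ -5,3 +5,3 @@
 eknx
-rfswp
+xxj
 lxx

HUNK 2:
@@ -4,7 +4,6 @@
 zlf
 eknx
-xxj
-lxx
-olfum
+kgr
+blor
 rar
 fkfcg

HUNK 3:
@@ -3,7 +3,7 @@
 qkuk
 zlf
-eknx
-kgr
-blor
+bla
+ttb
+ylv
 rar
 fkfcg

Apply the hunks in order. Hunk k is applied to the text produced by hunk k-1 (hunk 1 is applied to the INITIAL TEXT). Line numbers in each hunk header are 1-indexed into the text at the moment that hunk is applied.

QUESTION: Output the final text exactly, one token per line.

Hunk 1: at line 5 remove [rfswp] add [xxj] -> 14 lines: fmg pvj qkuk zlf eknx xxj lxx olfum rar fkfcg uds zxiub omxk mbupn
Hunk 2: at line 4 remove [xxj,lxx,olfum] add [kgr,blor] -> 13 lines: fmg pvj qkuk zlf eknx kgr blor rar fkfcg uds zxiub omxk mbupn
Hunk 3: at line 3 remove [eknx,kgr,blor] add [bla,ttb,ylv] -> 13 lines: fmg pvj qkuk zlf bla ttb ylv rar fkfcg uds zxiub omxk mbupn

Answer: fmg
pvj
qkuk
zlf
bla
ttb
ylv
rar
fkfcg
uds
zxiub
omxk
mbupn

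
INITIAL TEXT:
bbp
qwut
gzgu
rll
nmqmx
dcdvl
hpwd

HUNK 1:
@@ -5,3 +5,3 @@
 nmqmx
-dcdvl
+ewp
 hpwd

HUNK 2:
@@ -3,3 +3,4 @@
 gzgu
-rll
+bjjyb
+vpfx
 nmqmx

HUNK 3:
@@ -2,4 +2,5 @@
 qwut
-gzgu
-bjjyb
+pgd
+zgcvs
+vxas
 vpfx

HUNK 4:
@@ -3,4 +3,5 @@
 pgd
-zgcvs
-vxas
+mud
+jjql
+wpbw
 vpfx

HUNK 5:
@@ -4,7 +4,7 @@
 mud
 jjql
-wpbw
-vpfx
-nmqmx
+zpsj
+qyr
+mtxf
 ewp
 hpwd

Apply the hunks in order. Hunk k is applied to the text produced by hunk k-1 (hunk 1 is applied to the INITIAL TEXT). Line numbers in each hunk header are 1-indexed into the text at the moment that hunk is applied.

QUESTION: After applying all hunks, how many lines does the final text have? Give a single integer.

Answer: 10

Derivation:
Hunk 1: at line 5 remove [dcdvl] add [ewp] -> 7 lines: bbp qwut gzgu rll nmqmx ewp hpwd
Hunk 2: at line 3 remove [rll] add [bjjyb,vpfx] -> 8 lines: bbp qwut gzgu bjjyb vpfx nmqmx ewp hpwd
Hunk 3: at line 2 remove [gzgu,bjjyb] add [pgd,zgcvs,vxas] -> 9 lines: bbp qwut pgd zgcvs vxas vpfx nmqmx ewp hpwd
Hunk 4: at line 3 remove [zgcvs,vxas] add [mud,jjql,wpbw] -> 10 lines: bbp qwut pgd mud jjql wpbw vpfx nmqmx ewp hpwd
Hunk 5: at line 4 remove [wpbw,vpfx,nmqmx] add [zpsj,qyr,mtxf] -> 10 lines: bbp qwut pgd mud jjql zpsj qyr mtxf ewp hpwd
Final line count: 10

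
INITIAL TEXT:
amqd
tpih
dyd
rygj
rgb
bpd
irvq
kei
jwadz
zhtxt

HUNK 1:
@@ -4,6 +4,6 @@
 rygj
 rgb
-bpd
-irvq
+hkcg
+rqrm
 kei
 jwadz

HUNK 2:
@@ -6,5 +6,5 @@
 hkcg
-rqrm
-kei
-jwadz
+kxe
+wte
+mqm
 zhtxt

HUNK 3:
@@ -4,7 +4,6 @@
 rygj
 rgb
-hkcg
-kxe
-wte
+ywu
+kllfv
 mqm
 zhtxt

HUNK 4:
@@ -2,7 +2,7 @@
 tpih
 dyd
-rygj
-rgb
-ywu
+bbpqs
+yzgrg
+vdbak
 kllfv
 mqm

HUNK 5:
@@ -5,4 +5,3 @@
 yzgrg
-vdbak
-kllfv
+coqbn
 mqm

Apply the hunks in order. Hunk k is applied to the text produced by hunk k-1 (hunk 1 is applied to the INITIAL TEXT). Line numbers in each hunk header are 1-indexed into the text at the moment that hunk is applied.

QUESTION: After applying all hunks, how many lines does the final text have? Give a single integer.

Answer: 8

Derivation:
Hunk 1: at line 4 remove [bpd,irvq] add [hkcg,rqrm] -> 10 lines: amqd tpih dyd rygj rgb hkcg rqrm kei jwadz zhtxt
Hunk 2: at line 6 remove [rqrm,kei,jwadz] add [kxe,wte,mqm] -> 10 lines: amqd tpih dyd rygj rgb hkcg kxe wte mqm zhtxt
Hunk 3: at line 4 remove [hkcg,kxe,wte] add [ywu,kllfv] -> 9 lines: amqd tpih dyd rygj rgb ywu kllfv mqm zhtxt
Hunk 4: at line 2 remove [rygj,rgb,ywu] add [bbpqs,yzgrg,vdbak] -> 9 lines: amqd tpih dyd bbpqs yzgrg vdbak kllfv mqm zhtxt
Hunk 5: at line 5 remove [vdbak,kllfv] add [coqbn] -> 8 lines: amqd tpih dyd bbpqs yzgrg coqbn mqm zhtxt
Final line count: 8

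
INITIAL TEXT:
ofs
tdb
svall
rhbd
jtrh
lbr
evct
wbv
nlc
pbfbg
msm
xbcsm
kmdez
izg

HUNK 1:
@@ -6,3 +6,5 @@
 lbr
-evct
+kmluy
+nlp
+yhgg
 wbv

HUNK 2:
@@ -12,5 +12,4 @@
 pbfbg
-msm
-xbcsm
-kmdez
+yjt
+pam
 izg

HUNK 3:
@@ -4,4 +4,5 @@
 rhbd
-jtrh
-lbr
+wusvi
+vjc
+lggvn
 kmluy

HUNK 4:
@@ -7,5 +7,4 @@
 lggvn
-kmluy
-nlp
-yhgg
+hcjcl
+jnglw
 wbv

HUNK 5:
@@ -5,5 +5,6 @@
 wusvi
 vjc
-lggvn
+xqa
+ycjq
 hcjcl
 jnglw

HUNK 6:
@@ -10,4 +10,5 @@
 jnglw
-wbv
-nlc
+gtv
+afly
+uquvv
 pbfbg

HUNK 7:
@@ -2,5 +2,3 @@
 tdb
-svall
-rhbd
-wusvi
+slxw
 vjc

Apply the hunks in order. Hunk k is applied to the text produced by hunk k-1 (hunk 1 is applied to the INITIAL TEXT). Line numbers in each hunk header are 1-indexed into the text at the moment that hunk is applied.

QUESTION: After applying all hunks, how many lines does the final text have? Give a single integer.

Hunk 1: at line 6 remove [evct] add [kmluy,nlp,yhgg] -> 16 lines: ofs tdb svall rhbd jtrh lbr kmluy nlp yhgg wbv nlc pbfbg msm xbcsm kmdez izg
Hunk 2: at line 12 remove [msm,xbcsm,kmdez] add [yjt,pam] -> 15 lines: ofs tdb svall rhbd jtrh lbr kmluy nlp yhgg wbv nlc pbfbg yjt pam izg
Hunk 3: at line 4 remove [jtrh,lbr] add [wusvi,vjc,lggvn] -> 16 lines: ofs tdb svall rhbd wusvi vjc lggvn kmluy nlp yhgg wbv nlc pbfbg yjt pam izg
Hunk 4: at line 7 remove [kmluy,nlp,yhgg] add [hcjcl,jnglw] -> 15 lines: ofs tdb svall rhbd wusvi vjc lggvn hcjcl jnglw wbv nlc pbfbg yjt pam izg
Hunk 5: at line 5 remove [lggvn] add [xqa,ycjq] -> 16 lines: ofs tdb svall rhbd wusvi vjc xqa ycjq hcjcl jnglw wbv nlc pbfbg yjt pam izg
Hunk 6: at line 10 remove [wbv,nlc] add [gtv,afly,uquvv] -> 17 lines: ofs tdb svall rhbd wusvi vjc xqa ycjq hcjcl jnglw gtv afly uquvv pbfbg yjt pam izg
Hunk 7: at line 2 remove [svall,rhbd,wusvi] add [slxw] -> 15 lines: ofs tdb slxw vjc xqa ycjq hcjcl jnglw gtv afly uquvv pbfbg yjt pam izg
Final line count: 15

Answer: 15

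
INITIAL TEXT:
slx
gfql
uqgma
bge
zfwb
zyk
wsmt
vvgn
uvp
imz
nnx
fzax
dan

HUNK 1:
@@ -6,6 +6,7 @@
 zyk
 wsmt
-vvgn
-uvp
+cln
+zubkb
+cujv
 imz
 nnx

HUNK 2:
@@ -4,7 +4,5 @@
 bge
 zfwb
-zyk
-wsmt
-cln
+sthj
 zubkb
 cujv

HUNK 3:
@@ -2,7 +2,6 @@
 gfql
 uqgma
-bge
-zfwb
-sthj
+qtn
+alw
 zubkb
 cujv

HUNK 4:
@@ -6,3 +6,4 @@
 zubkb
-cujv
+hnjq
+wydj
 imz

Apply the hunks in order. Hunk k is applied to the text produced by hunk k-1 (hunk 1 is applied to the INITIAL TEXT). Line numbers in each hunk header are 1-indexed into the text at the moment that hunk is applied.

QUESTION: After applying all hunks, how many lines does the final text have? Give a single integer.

Answer: 12

Derivation:
Hunk 1: at line 6 remove [vvgn,uvp] add [cln,zubkb,cujv] -> 14 lines: slx gfql uqgma bge zfwb zyk wsmt cln zubkb cujv imz nnx fzax dan
Hunk 2: at line 4 remove [zyk,wsmt,cln] add [sthj] -> 12 lines: slx gfql uqgma bge zfwb sthj zubkb cujv imz nnx fzax dan
Hunk 3: at line 2 remove [bge,zfwb,sthj] add [qtn,alw] -> 11 lines: slx gfql uqgma qtn alw zubkb cujv imz nnx fzax dan
Hunk 4: at line 6 remove [cujv] add [hnjq,wydj] -> 12 lines: slx gfql uqgma qtn alw zubkb hnjq wydj imz nnx fzax dan
Final line count: 12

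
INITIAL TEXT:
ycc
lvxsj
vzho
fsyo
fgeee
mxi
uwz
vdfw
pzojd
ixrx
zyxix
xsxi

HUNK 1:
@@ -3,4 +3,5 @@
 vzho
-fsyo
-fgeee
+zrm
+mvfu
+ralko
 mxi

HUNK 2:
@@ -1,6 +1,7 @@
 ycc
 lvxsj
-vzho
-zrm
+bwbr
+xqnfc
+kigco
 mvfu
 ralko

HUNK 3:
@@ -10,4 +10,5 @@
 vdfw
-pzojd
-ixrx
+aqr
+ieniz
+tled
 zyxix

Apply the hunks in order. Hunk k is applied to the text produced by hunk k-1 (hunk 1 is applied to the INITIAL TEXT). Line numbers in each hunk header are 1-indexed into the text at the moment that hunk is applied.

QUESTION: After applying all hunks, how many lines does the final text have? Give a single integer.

Answer: 15

Derivation:
Hunk 1: at line 3 remove [fsyo,fgeee] add [zrm,mvfu,ralko] -> 13 lines: ycc lvxsj vzho zrm mvfu ralko mxi uwz vdfw pzojd ixrx zyxix xsxi
Hunk 2: at line 1 remove [vzho,zrm] add [bwbr,xqnfc,kigco] -> 14 lines: ycc lvxsj bwbr xqnfc kigco mvfu ralko mxi uwz vdfw pzojd ixrx zyxix xsxi
Hunk 3: at line 10 remove [pzojd,ixrx] add [aqr,ieniz,tled] -> 15 lines: ycc lvxsj bwbr xqnfc kigco mvfu ralko mxi uwz vdfw aqr ieniz tled zyxix xsxi
Final line count: 15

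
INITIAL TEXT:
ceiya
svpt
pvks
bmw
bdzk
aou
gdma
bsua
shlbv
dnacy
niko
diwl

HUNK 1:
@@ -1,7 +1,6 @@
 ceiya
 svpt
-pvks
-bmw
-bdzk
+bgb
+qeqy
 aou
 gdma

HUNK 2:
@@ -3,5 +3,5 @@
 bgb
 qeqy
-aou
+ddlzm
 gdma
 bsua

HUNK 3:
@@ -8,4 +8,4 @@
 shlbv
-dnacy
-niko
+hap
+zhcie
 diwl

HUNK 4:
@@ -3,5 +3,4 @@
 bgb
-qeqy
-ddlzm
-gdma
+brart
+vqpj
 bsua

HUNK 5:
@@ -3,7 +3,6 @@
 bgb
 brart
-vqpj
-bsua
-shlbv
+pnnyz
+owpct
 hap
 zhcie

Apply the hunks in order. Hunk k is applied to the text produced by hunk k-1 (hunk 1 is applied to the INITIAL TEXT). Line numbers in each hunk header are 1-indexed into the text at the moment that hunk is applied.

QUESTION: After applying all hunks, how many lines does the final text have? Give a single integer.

Hunk 1: at line 1 remove [pvks,bmw,bdzk] add [bgb,qeqy] -> 11 lines: ceiya svpt bgb qeqy aou gdma bsua shlbv dnacy niko diwl
Hunk 2: at line 3 remove [aou] add [ddlzm] -> 11 lines: ceiya svpt bgb qeqy ddlzm gdma bsua shlbv dnacy niko diwl
Hunk 3: at line 8 remove [dnacy,niko] add [hap,zhcie] -> 11 lines: ceiya svpt bgb qeqy ddlzm gdma bsua shlbv hap zhcie diwl
Hunk 4: at line 3 remove [qeqy,ddlzm,gdma] add [brart,vqpj] -> 10 lines: ceiya svpt bgb brart vqpj bsua shlbv hap zhcie diwl
Hunk 5: at line 3 remove [vqpj,bsua,shlbv] add [pnnyz,owpct] -> 9 lines: ceiya svpt bgb brart pnnyz owpct hap zhcie diwl
Final line count: 9

Answer: 9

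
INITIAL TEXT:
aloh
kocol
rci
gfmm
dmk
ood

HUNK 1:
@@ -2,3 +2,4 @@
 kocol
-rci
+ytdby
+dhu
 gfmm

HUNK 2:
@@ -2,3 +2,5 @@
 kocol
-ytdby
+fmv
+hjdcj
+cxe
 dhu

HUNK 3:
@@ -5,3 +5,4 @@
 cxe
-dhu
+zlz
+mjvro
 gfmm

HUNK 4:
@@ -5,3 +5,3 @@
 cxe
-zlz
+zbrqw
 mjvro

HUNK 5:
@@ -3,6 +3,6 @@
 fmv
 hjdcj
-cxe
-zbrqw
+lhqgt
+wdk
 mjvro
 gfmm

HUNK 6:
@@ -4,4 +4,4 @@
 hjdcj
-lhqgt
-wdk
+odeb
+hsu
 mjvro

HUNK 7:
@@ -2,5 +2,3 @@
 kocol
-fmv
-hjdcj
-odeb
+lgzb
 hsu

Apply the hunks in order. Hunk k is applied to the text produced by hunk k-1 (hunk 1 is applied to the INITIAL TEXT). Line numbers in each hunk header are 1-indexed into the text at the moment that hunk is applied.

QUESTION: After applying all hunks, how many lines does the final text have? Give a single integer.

Hunk 1: at line 2 remove [rci] add [ytdby,dhu] -> 7 lines: aloh kocol ytdby dhu gfmm dmk ood
Hunk 2: at line 2 remove [ytdby] add [fmv,hjdcj,cxe] -> 9 lines: aloh kocol fmv hjdcj cxe dhu gfmm dmk ood
Hunk 3: at line 5 remove [dhu] add [zlz,mjvro] -> 10 lines: aloh kocol fmv hjdcj cxe zlz mjvro gfmm dmk ood
Hunk 4: at line 5 remove [zlz] add [zbrqw] -> 10 lines: aloh kocol fmv hjdcj cxe zbrqw mjvro gfmm dmk ood
Hunk 5: at line 3 remove [cxe,zbrqw] add [lhqgt,wdk] -> 10 lines: aloh kocol fmv hjdcj lhqgt wdk mjvro gfmm dmk ood
Hunk 6: at line 4 remove [lhqgt,wdk] add [odeb,hsu] -> 10 lines: aloh kocol fmv hjdcj odeb hsu mjvro gfmm dmk ood
Hunk 7: at line 2 remove [fmv,hjdcj,odeb] add [lgzb] -> 8 lines: aloh kocol lgzb hsu mjvro gfmm dmk ood
Final line count: 8

Answer: 8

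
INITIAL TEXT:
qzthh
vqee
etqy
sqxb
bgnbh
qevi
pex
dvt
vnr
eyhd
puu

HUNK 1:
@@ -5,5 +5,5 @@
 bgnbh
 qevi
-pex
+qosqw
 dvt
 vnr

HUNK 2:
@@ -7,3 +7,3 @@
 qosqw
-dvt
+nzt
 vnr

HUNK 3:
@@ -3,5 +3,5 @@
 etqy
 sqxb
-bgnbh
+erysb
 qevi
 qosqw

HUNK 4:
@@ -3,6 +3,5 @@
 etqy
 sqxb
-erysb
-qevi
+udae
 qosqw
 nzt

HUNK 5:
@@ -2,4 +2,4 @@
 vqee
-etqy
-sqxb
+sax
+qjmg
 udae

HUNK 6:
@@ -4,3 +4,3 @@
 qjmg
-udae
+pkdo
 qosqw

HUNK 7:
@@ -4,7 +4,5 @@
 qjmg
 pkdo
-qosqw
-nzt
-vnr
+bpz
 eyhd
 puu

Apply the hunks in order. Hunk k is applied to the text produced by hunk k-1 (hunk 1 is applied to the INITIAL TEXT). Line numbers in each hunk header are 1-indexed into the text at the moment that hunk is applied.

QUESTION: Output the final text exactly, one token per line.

Hunk 1: at line 5 remove [pex] add [qosqw] -> 11 lines: qzthh vqee etqy sqxb bgnbh qevi qosqw dvt vnr eyhd puu
Hunk 2: at line 7 remove [dvt] add [nzt] -> 11 lines: qzthh vqee etqy sqxb bgnbh qevi qosqw nzt vnr eyhd puu
Hunk 3: at line 3 remove [bgnbh] add [erysb] -> 11 lines: qzthh vqee etqy sqxb erysb qevi qosqw nzt vnr eyhd puu
Hunk 4: at line 3 remove [erysb,qevi] add [udae] -> 10 lines: qzthh vqee etqy sqxb udae qosqw nzt vnr eyhd puu
Hunk 5: at line 2 remove [etqy,sqxb] add [sax,qjmg] -> 10 lines: qzthh vqee sax qjmg udae qosqw nzt vnr eyhd puu
Hunk 6: at line 4 remove [udae] add [pkdo] -> 10 lines: qzthh vqee sax qjmg pkdo qosqw nzt vnr eyhd puu
Hunk 7: at line 4 remove [qosqw,nzt,vnr] add [bpz] -> 8 lines: qzthh vqee sax qjmg pkdo bpz eyhd puu

Answer: qzthh
vqee
sax
qjmg
pkdo
bpz
eyhd
puu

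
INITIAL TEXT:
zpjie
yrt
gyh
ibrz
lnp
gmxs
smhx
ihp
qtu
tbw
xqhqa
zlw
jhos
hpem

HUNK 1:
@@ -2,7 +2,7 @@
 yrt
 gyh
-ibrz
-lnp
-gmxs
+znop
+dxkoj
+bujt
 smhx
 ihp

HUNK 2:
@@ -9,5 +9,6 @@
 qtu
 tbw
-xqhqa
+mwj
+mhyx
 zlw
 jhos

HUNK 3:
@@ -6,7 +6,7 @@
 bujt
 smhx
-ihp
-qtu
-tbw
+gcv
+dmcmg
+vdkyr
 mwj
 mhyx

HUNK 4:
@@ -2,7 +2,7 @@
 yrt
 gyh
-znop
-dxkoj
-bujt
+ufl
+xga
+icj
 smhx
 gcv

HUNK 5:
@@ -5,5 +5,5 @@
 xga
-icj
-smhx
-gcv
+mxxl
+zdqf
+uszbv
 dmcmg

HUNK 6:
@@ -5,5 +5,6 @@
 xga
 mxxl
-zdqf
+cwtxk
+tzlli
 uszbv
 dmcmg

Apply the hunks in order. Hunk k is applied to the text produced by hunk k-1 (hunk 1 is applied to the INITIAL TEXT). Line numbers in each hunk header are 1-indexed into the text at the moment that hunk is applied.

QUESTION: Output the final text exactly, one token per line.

Hunk 1: at line 2 remove [ibrz,lnp,gmxs] add [znop,dxkoj,bujt] -> 14 lines: zpjie yrt gyh znop dxkoj bujt smhx ihp qtu tbw xqhqa zlw jhos hpem
Hunk 2: at line 9 remove [xqhqa] add [mwj,mhyx] -> 15 lines: zpjie yrt gyh znop dxkoj bujt smhx ihp qtu tbw mwj mhyx zlw jhos hpem
Hunk 3: at line 6 remove [ihp,qtu,tbw] add [gcv,dmcmg,vdkyr] -> 15 lines: zpjie yrt gyh znop dxkoj bujt smhx gcv dmcmg vdkyr mwj mhyx zlw jhos hpem
Hunk 4: at line 2 remove [znop,dxkoj,bujt] add [ufl,xga,icj] -> 15 lines: zpjie yrt gyh ufl xga icj smhx gcv dmcmg vdkyr mwj mhyx zlw jhos hpem
Hunk 5: at line 5 remove [icj,smhx,gcv] add [mxxl,zdqf,uszbv] -> 15 lines: zpjie yrt gyh ufl xga mxxl zdqf uszbv dmcmg vdkyr mwj mhyx zlw jhos hpem
Hunk 6: at line 5 remove [zdqf] add [cwtxk,tzlli] -> 16 lines: zpjie yrt gyh ufl xga mxxl cwtxk tzlli uszbv dmcmg vdkyr mwj mhyx zlw jhos hpem

Answer: zpjie
yrt
gyh
ufl
xga
mxxl
cwtxk
tzlli
uszbv
dmcmg
vdkyr
mwj
mhyx
zlw
jhos
hpem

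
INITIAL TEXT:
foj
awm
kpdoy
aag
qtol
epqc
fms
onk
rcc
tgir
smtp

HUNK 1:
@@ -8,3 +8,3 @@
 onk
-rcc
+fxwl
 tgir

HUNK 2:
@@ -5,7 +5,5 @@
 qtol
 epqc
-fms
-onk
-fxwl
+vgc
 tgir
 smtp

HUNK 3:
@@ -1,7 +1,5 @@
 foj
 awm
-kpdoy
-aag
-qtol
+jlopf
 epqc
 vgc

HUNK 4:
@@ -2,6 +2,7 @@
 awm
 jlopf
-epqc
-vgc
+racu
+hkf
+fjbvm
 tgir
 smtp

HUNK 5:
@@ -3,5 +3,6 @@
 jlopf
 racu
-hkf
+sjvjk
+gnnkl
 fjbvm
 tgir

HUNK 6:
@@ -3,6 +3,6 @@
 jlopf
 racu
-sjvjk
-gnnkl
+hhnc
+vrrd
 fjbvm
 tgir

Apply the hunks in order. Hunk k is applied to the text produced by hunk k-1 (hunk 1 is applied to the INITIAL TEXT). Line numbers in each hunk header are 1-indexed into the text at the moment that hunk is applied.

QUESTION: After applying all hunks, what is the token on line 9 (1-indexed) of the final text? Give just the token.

Answer: smtp

Derivation:
Hunk 1: at line 8 remove [rcc] add [fxwl] -> 11 lines: foj awm kpdoy aag qtol epqc fms onk fxwl tgir smtp
Hunk 2: at line 5 remove [fms,onk,fxwl] add [vgc] -> 9 lines: foj awm kpdoy aag qtol epqc vgc tgir smtp
Hunk 3: at line 1 remove [kpdoy,aag,qtol] add [jlopf] -> 7 lines: foj awm jlopf epqc vgc tgir smtp
Hunk 4: at line 2 remove [epqc,vgc] add [racu,hkf,fjbvm] -> 8 lines: foj awm jlopf racu hkf fjbvm tgir smtp
Hunk 5: at line 3 remove [hkf] add [sjvjk,gnnkl] -> 9 lines: foj awm jlopf racu sjvjk gnnkl fjbvm tgir smtp
Hunk 6: at line 3 remove [sjvjk,gnnkl] add [hhnc,vrrd] -> 9 lines: foj awm jlopf racu hhnc vrrd fjbvm tgir smtp
Final line 9: smtp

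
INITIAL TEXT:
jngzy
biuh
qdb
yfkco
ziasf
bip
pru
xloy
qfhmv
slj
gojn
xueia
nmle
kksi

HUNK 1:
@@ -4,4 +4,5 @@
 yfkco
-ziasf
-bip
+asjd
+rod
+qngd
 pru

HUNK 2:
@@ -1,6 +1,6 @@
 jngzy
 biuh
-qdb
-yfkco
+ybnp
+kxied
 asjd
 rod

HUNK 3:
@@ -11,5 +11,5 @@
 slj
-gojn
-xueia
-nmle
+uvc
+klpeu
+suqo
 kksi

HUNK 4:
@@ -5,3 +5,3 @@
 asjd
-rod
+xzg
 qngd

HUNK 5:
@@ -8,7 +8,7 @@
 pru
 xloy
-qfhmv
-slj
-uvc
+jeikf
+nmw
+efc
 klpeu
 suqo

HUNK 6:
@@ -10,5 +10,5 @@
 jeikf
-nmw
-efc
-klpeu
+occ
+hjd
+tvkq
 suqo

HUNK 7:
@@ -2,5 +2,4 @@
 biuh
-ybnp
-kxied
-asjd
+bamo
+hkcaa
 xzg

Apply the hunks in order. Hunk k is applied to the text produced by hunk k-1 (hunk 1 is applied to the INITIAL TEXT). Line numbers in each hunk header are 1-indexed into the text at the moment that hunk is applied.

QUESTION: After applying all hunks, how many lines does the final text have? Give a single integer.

Hunk 1: at line 4 remove [ziasf,bip] add [asjd,rod,qngd] -> 15 lines: jngzy biuh qdb yfkco asjd rod qngd pru xloy qfhmv slj gojn xueia nmle kksi
Hunk 2: at line 1 remove [qdb,yfkco] add [ybnp,kxied] -> 15 lines: jngzy biuh ybnp kxied asjd rod qngd pru xloy qfhmv slj gojn xueia nmle kksi
Hunk 3: at line 11 remove [gojn,xueia,nmle] add [uvc,klpeu,suqo] -> 15 lines: jngzy biuh ybnp kxied asjd rod qngd pru xloy qfhmv slj uvc klpeu suqo kksi
Hunk 4: at line 5 remove [rod] add [xzg] -> 15 lines: jngzy biuh ybnp kxied asjd xzg qngd pru xloy qfhmv slj uvc klpeu suqo kksi
Hunk 5: at line 8 remove [qfhmv,slj,uvc] add [jeikf,nmw,efc] -> 15 lines: jngzy biuh ybnp kxied asjd xzg qngd pru xloy jeikf nmw efc klpeu suqo kksi
Hunk 6: at line 10 remove [nmw,efc,klpeu] add [occ,hjd,tvkq] -> 15 lines: jngzy biuh ybnp kxied asjd xzg qngd pru xloy jeikf occ hjd tvkq suqo kksi
Hunk 7: at line 2 remove [ybnp,kxied,asjd] add [bamo,hkcaa] -> 14 lines: jngzy biuh bamo hkcaa xzg qngd pru xloy jeikf occ hjd tvkq suqo kksi
Final line count: 14

Answer: 14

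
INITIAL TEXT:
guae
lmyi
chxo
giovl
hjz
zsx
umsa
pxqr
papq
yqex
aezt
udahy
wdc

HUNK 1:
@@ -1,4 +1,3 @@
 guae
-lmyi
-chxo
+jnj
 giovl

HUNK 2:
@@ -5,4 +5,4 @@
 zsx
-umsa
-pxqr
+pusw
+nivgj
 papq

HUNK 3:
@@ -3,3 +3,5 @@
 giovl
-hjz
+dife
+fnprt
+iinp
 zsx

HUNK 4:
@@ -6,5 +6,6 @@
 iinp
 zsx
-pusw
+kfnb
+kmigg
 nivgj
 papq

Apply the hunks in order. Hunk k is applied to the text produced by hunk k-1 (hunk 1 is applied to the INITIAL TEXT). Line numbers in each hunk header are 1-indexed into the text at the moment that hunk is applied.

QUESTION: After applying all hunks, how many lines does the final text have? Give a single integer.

Answer: 15

Derivation:
Hunk 1: at line 1 remove [lmyi,chxo] add [jnj] -> 12 lines: guae jnj giovl hjz zsx umsa pxqr papq yqex aezt udahy wdc
Hunk 2: at line 5 remove [umsa,pxqr] add [pusw,nivgj] -> 12 lines: guae jnj giovl hjz zsx pusw nivgj papq yqex aezt udahy wdc
Hunk 3: at line 3 remove [hjz] add [dife,fnprt,iinp] -> 14 lines: guae jnj giovl dife fnprt iinp zsx pusw nivgj papq yqex aezt udahy wdc
Hunk 4: at line 6 remove [pusw] add [kfnb,kmigg] -> 15 lines: guae jnj giovl dife fnprt iinp zsx kfnb kmigg nivgj papq yqex aezt udahy wdc
Final line count: 15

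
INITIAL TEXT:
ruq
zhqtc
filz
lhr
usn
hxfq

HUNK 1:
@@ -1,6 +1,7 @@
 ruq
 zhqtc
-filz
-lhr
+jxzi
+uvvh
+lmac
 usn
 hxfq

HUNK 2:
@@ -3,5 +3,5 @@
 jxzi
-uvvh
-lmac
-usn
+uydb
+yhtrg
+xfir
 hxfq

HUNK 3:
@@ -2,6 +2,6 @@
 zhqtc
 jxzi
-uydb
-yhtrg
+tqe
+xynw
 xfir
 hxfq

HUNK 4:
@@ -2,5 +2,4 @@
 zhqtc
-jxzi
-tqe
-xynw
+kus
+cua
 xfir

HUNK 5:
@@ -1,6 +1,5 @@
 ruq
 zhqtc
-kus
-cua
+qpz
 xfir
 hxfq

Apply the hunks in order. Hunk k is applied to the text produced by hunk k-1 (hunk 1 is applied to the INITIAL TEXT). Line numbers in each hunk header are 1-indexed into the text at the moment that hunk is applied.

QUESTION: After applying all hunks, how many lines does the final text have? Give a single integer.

Hunk 1: at line 1 remove [filz,lhr] add [jxzi,uvvh,lmac] -> 7 lines: ruq zhqtc jxzi uvvh lmac usn hxfq
Hunk 2: at line 3 remove [uvvh,lmac,usn] add [uydb,yhtrg,xfir] -> 7 lines: ruq zhqtc jxzi uydb yhtrg xfir hxfq
Hunk 3: at line 2 remove [uydb,yhtrg] add [tqe,xynw] -> 7 lines: ruq zhqtc jxzi tqe xynw xfir hxfq
Hunk 4: at line 2 remove [jxzi,tqe,xynw] add [kus,cua] -> 6 lines: ruq zhqtc kus cua xfir hxfq
Hunk 5: at line 1 remove [kus,cua] add [qpz] -> 5 lines: ruq zhqtc qpz xfir hxfq
Final line count: 5

Answer: 5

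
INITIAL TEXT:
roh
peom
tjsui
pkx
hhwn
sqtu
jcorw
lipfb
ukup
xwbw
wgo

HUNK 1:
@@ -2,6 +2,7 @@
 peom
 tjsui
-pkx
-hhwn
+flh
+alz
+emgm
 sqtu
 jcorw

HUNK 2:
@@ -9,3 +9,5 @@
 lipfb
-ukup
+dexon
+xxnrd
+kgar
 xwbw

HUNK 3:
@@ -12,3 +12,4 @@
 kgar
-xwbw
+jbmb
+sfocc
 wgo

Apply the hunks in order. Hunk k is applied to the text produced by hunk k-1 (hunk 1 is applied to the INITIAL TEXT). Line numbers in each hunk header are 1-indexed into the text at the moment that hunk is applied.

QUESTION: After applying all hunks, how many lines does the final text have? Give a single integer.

Answer: 15

Derivation:
Hunk 1: at line 2 remove [pkx,hhwn] add [flh,alz,emgm] -> 12 lines: roh peom tjsui flh alz emgm sqtu jcorw lipfb ukup xwbw wgo
Hunk 2: at line 9 remove [ukup] add [dexon,xxnrd,kgar] -> 14 lines: roh peom tjsui flh alz emgm sqtu jcorw lipfb dexon xxnrd kgar xwbw wgo
Hunk 3: at line 12 remove [xwbw] add [jbmb,sfocc] -> 15 lines: roh peom tjsui flh alz emgm sqtu jcorw lipfb dexon xxnrd kgar jbmb sfocc wgo
Final line count: 15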